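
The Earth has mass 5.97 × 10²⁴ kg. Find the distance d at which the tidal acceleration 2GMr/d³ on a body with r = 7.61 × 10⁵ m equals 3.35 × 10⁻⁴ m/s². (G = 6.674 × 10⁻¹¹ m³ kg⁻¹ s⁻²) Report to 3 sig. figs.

2GMr/d³ = a_tidal  ⇒  d = (2GMr / a_tidal)^(1/3)
d = (2 × 6.674×10⁻¹¹ × (5.97 × 10²⁴) × (7.61 × 10⁵) / (3.35 × 10⁻⁴))^(1/3)
  = 1.22 × 10⁸ m

1.22 × 10⁸ m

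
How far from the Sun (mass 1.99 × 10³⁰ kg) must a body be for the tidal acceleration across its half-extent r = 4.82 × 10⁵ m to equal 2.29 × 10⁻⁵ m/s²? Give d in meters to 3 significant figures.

1.77 × 10¹⁰ m

2GMr/d³ = a_tidal  ⇒  d = (2GMr / a_tidal)^(1/3)
d = (2 × 6.674×10⁻¹¹ × (1.99 × 10³⁰) × (4.82 × 10⁵) / (2.29 × 10⁻⁵))^(1/3)
  = 1.77 × 10¹⁰ m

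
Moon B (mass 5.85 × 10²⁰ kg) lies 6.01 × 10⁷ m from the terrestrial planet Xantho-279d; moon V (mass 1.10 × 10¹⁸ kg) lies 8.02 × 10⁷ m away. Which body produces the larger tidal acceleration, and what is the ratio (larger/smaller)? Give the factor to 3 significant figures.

Tidal acceleration ∝ M/d³, so compare M/d³ for each.
Moon B: (5.85 × 10²⁰) / (6.01 × 10⁷)³ = 2.695 × 10⁻³
Moon V: (1.10 × 10¹⁸) / (8.02 × 10⁷)³ = 2.132 × 10⁻⁶
Ratio (larger/smaller) = 1260

Moon B, by a factor of ≈ 1260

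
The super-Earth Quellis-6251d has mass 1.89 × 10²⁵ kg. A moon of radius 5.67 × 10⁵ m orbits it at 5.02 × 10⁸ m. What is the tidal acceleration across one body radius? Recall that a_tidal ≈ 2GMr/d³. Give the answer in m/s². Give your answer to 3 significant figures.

Δg = 2GMr/d³
   = 2 × (6.674 × 10⁻¹¹) × (1.89 × 10²⁵) × (5.67 × 10⁵) / (5.02 × 10⁸)³
   = 1.13 × 10⁻⁵ m/s²

1.13 × 10⁻⁵ m/s²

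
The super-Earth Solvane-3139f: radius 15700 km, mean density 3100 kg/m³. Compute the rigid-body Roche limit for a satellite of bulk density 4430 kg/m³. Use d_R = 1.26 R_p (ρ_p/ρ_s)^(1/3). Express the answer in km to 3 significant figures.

17600 km

d_R = 1.26 × 15700 km × (3100/4430)^(1/3)
    = 17600 km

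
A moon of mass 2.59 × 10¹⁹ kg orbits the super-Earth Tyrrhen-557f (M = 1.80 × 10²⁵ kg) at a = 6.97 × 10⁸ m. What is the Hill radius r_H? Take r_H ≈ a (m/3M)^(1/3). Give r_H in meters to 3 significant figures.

5.46 × 10⁶ m

r_H ≈ a (m/3M)^(1/3)
    = (6.97 × 10⁸) × (2.59 × 10¹⁹ / (3 × 1.80 × 10²⁵))^(1/3)
    = 5.46 × 10⁶ m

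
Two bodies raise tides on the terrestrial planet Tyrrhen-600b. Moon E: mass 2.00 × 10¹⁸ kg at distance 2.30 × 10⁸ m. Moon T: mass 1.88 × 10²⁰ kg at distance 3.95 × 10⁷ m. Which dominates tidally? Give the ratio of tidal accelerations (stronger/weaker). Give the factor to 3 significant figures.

Moon T, by a factor of ≈ 18600

Tidal acceleration ∝ M/d³, so compare M/d³ for each.
Moon E: (2.00 × 10¹⁸) / (2.30 × 10⁸)³ = 1.644 × 10⁻⁷
Moon T: (1.88 × 10²⁰) / (3.95 × 10⁷)³ = 3.050 × 10⁻³
Ratio (larger/smaller) = 18600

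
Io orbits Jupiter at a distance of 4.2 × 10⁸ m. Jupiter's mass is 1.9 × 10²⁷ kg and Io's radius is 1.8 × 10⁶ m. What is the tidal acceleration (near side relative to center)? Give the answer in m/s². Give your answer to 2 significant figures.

Δa = 2GMr/d³
   = 2 × (6.674 × 10⁻¹¹) × (1.9 × 10²⁷) × (1.8 × 10⁶) / (4.2 × 10⁸)³
   = 6.2 × 10⁻³ m/s²

6.2 × 10⁻³ m/s²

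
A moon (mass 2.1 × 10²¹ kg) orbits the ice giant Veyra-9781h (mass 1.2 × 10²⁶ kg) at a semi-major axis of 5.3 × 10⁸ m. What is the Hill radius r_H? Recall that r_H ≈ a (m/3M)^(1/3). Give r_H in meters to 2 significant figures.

9.5 × 10⁶ m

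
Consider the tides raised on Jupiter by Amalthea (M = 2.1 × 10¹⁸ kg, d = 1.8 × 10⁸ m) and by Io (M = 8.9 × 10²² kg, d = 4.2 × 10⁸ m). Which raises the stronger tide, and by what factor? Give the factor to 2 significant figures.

Io, by a factor of ≈ 3300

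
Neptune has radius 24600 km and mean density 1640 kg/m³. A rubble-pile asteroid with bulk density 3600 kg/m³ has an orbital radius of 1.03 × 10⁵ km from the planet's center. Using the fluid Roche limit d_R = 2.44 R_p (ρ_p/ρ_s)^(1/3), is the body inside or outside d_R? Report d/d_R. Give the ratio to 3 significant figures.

d_R = 2.44 × (24600 km) × (1640/3600)^(1/3) = 46190 km
d/d_R = (1.03 × 10⁵) / (46190) = 2.23
Since d/d_R > 1, the body is outside the Roche limit.

outside; d/d_R ≈ 2.23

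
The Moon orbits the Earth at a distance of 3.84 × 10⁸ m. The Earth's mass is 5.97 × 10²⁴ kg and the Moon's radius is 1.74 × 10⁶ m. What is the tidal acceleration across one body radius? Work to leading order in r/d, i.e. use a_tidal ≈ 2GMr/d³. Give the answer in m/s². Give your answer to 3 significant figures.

2.45 × 10⁻⁵ m/s²

Δg = 2GMr/d³
   = 2 × (6.674 × 10⁻¹¹) × (5.97 × 10²⁴) × (1.74 × 10⁶) / (3.84 × 10⁸)³
   = 2.45 × 10⁻⁵ m/s²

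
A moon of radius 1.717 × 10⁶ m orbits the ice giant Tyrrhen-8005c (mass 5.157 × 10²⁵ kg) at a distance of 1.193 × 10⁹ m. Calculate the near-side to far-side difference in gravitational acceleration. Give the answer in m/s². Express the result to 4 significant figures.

1.392 × 10⁻⁵ m/s²

The field gradient is 2GM/d³; across the full diameter 2r the difference is 4GMr/d³.
a_tidal = 4GMr/d³
        = 4 × (6.674 × 10⁻¹¹) × (5.157 × 10²⁵) × (1.717 × 10⁶) / (1.193 × 10⁹)³
        = 1.392 × 10⁻⁵ m/s²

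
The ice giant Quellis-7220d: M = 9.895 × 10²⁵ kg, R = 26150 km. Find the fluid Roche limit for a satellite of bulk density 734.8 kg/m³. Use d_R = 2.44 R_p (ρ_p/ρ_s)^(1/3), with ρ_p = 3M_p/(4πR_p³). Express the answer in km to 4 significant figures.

77580 km

ρ_p = 3M_p/(4πR_p³) = 3 × (9.895 × 10²⁵) / (4π × (2.615 × 10⁷ m)³) = 1321 kg/m³
d_R = 2.44 × 26150 km × (1321/734.8)^(1/3)
    = 77580 km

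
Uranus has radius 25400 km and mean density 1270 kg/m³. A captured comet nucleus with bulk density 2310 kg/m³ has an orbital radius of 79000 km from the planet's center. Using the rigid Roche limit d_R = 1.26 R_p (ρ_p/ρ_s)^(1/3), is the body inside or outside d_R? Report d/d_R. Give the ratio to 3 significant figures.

outside; d/d_R ≈ 3.01

d_R = 1.26 × (25400 km) × (1270/2310)^(1/3) = 26220 km
d/d_R = (79000) / (26220) = 3.01
Since d/d_R > 1, the body is outside the Roche limit.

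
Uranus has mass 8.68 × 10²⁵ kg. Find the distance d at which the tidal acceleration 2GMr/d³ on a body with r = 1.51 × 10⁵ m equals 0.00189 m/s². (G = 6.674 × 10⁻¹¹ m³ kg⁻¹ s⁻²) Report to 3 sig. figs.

9.75 × 10⁷ m

2GMr/d³ = a_tidal  ⇒  d = (2GMr / a_tidal)^(1/3)
d = (2 × 6.674×10⁻¹¹ × (8.68 × 10²⁵) × (1.51 × 10⁵) / (0.00189))^(1/3)
  = 9.75 × 10⁷ m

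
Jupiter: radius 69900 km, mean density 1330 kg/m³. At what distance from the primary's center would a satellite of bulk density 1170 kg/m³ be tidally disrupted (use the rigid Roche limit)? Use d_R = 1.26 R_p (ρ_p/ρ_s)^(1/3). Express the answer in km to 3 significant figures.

91900 km

d_R = 1.26 × 69900 km × (1330/1170)^(1/3)
    = 91900 km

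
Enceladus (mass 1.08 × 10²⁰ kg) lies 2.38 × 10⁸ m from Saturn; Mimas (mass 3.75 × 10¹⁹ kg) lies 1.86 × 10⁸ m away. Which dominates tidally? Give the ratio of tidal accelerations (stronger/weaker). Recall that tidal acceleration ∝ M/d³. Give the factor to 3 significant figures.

Enceladus, by a factor of ≈ 1.37

Tidal acceleration ∝ M/d³, so compare M/d³ for each.
Enceladus: (1.08 × 10²⁰) / (2.38 × 10⁸)³ = 8.011 × 10⁻⁶
Mimas: (3.75 × 10¹⁹) / (1.86 × 10⁸)³ = 5.828 × 10⁻⁶
Ratio (larger/smaller) = 1.37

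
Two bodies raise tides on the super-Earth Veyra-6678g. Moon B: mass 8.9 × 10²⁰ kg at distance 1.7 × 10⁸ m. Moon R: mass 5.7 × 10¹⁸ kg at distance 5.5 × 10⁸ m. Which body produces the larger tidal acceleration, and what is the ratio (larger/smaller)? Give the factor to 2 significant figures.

Moon B, by a factor of ≈ 5300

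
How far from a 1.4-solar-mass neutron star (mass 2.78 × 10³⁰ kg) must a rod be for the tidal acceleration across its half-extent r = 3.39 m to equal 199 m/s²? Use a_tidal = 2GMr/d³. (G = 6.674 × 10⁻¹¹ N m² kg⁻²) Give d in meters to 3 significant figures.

1.85 × 10⁶ m

2GMr/d³ = a_tidal  ⇒  d = (2GMr / a_tidal)^(1/3)
d = (2 × 6.674×10⁻¹¹ × (2.78 × 10³⁰) × (3.39) / (199))^(1/3)
  = 1.85 × 10⁶ m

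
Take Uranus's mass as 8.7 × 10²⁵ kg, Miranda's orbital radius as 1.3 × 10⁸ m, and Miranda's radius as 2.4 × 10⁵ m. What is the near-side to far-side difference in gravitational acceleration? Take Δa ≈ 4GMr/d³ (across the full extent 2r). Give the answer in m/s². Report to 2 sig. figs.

2.5 × 10⁻³ m/s²

Near-to-far spans 2r, so the tidal difference is twice the near-to-center value: 4GMr/d³.
a_tidal = 4GMr/d³
        = 4 × (6.674 × 10⁻¹¹) × (8.7 × 10²⁵) × (2.4 × 10⁵) / (1.3 × 10⁸)³
        = 2.5 × 10⁻³ m/s²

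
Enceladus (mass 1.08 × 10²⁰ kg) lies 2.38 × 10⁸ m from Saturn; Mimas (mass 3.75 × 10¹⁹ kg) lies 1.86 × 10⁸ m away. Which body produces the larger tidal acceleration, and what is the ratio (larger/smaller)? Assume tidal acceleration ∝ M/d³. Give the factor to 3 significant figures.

Enceladus, by a factor of ≈ 1.37

Tidal stretch scales as M/d³; compute that for each body.
Enceladus: (1.08 × 10²⁰) / (2.38 × 10⁸)³ = 8.011 × 10⁻⁶
Mimas: (3.75 × 10¹⁹) / (1.86 × 10⁸)³ = 5.828 × 10⁻⁶
Ratio (larger/smaller) = 1.37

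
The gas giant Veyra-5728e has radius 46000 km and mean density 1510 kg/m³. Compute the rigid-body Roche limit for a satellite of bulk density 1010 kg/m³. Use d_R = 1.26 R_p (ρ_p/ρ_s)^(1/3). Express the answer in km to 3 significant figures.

d_R = 1.26 × 46000 km × (1510/1010)^(1/3)
    = 66300 km

66300 km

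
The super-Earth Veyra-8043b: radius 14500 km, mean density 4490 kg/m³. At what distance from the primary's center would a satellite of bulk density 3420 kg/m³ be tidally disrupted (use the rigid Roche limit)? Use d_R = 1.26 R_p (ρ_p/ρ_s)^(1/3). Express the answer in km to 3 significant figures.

20000 km

d_R = 1.26 × 14500 km × (4490/3420)^(1/3)
    = 20000 km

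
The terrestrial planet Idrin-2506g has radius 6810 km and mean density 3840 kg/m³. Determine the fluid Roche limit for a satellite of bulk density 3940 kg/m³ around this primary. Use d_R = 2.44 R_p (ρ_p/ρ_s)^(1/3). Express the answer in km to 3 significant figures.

16500 km

d_R = 2.44 × 6810 km × (3840/3940)^(1/3)
    = 16500 km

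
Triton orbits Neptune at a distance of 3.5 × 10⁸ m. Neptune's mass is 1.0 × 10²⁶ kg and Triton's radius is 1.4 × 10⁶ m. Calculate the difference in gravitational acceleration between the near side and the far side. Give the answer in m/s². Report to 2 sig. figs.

8.7 × 10⁻⁴ m/s²

The field gradient is 2GM/d³; across the full diameter 2r the difference is 4GMr/d³.
a_tidal = 4GMr/d³
        = 4 × (6.674 × 10⁻¹¹) × (1.0 × 10²⁶) × (1.4 × 10⁶) / (3.5 × 10⁸)³
        = 8.7 × 10⁻⁴ m/s²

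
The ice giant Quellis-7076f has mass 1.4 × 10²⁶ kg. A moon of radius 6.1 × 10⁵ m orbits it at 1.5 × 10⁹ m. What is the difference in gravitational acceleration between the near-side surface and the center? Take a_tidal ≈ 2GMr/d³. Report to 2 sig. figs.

Since r ≪ d, expand the inverse-square field across one radius to get the leading 2GMr/d³ term.
Δg = 2GMr/d³
   = 2 × (6.674 × 10⁻¹¹) × (1.4 × 10²⁶) × (6.1 × 10⁵) / (1.5 × 10⁹)³
   = 3.4 × 10⁻⁶ m/s²

3.4 × 10⁻⁶ m/s²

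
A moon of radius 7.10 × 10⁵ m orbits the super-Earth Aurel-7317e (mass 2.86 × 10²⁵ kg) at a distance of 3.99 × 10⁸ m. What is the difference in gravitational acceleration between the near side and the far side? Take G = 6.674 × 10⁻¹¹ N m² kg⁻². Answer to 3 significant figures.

8.53 × 10⁻⁵ m/s²

a_tidal = 4GMr/d³
        = 4 × (6.674 × 10⁻¹¹) × (2.86 × 10²⁵) × (7.10 × 10⁵) / (3.99 × 10⁸)³
        = 8.53 × 10⁻⁵ m/s²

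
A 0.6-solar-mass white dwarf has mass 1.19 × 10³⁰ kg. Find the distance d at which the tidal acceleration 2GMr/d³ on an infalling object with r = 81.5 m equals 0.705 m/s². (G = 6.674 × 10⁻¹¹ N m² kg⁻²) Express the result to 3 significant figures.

2GMr/d³ = a_tidal  ⇒  d = (2GMr / a_tidal)^(1/3)
d = (2 × 6.674×10⁻¹¹ × (1.19 × 10³⁰) × (81.5) / (0.705))^(1/3)
  = 2.64 × 10⁷ m

2.64 × 10⁷ m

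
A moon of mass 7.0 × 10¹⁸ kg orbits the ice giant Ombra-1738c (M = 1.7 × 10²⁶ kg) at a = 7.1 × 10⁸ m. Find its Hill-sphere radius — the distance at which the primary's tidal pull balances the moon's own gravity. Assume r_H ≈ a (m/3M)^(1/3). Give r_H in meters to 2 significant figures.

r_H ≈ a (m/3M)^(1/3)
    = (7.1 × 10⁸) × (7.0 × 10¹⁸ / (3 × 1.7 × 10²⁶))^(1/3)
    = 1.7 × 10⁶ m

1.7 × 10⁶ m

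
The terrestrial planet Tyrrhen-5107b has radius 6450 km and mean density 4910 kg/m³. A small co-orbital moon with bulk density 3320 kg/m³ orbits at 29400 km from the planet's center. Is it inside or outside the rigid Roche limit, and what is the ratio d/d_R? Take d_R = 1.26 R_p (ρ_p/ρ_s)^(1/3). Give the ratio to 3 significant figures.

outside; d/d_R ≈ 3.18

d_R = 1.26 × (6450 km) × (4910/3320)^(1/3) = 9259 km
d/d_R = (29400) / (9259) = 3.18
Since d/d_R > 1, the body is outside the Roche limit.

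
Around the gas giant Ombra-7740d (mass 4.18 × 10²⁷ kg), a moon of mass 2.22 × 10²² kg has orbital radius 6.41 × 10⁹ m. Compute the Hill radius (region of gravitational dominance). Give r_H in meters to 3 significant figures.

7.75 × 10⁷ m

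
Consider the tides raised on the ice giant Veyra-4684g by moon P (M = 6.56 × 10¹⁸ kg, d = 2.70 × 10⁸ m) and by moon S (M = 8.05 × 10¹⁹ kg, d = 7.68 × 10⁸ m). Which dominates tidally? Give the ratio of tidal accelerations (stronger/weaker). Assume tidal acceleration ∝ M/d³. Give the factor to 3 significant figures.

Moon P, by a factor of ≈ 1.88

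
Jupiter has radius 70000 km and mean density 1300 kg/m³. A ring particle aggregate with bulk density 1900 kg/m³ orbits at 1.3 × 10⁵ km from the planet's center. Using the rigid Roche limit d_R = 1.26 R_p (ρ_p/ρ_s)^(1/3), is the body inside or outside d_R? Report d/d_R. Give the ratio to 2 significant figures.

d_R = 1.26 × (70000 km) × (1300/1900)^(1/3) = 77720 km
d/d_R = (1.3 × 10⁵) / (77720) = 1.7
Since d/d_R > 1, the body is outside the Roche limit.

outside; d/d_R ≈ 1.7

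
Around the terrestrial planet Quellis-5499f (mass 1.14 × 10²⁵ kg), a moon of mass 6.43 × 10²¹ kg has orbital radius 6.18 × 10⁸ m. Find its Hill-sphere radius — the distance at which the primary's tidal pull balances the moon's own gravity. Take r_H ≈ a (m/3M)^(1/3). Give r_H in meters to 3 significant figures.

3.54 × 10⁷ m

r_H ≈ a (m/3M)^(1/3)
    = (6.18 × 10⁸) × (6.43 × 10²¹ / (3 × 1.14 × 10²⁵))^(1/3)
    = 3.54 × 10⁷ m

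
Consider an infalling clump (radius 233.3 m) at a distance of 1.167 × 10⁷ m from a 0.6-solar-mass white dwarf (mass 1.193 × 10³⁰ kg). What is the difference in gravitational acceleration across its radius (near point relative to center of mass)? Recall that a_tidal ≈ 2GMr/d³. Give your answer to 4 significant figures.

Δg = 2GMr/d³
   = 2 × (6.674 × 10⁻¹¹) × (1.193 × 10³⁰) × (233.3) / (1.167 × 10⁷)³
   = 2.338 × 10¹ m/s²

2.338 × 10¹ m/s²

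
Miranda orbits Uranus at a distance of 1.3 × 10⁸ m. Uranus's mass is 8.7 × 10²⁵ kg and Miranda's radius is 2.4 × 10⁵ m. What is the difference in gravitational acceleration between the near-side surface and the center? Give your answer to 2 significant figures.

1.3 × 10⁻³ m/s²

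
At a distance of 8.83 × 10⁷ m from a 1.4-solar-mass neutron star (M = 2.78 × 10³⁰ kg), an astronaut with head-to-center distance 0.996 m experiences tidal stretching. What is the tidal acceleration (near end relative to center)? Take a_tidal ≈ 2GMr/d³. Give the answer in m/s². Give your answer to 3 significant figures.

Δg = 2GMr/d³
   = 2 × (6.674 × 10⁻¹¹) × (2.78 × 10³⁰) × (0.996) / (8.83 × 10⁷)³
   = 5.37 × 10⁻⁴ m/s²

5.37 × 10⁻⁴ m/s²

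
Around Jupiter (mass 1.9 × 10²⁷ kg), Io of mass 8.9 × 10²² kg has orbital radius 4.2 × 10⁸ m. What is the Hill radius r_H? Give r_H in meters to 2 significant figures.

1.0 × 10⁷ m

r_H ≈ a (m/3M)^(1/3)
    = (4.2 × 10⁸) × (8.9 × 10²² / (3 × 1.9 × 10²⁷))^(1/3)
    = 1.0 × 10⁷ m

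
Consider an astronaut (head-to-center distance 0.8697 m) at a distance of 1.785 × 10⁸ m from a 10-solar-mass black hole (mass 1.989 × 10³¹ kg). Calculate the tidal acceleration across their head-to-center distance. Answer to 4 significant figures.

4.060 × 10⁻⁴ m/s²

The tidal stretch is the gradient of GM/d² times the body's extent r, hence the 1/d³ dependence.
a_tidal = 2GMr/d³
        = 2 × (6.674 × 10⁻¹¹) × (1.989 × 10³¹) × (0.8697) / (1.785 × 10⁸)³
        = 4.060 × 10⁻⁴ m/s²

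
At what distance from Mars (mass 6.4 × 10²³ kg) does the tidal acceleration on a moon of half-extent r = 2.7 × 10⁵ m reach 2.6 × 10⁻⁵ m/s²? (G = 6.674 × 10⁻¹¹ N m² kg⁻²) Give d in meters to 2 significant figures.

9.6 × 10⁷ m

2GMr/d³ = a_tidal  ⇒  d = (2GMr / a_tidal)^(1/3)
d = (2 × 6.674×10⁻¹¹ × (6.4 × 10²³) × (2.7 × 10⁵) / (2.6 × 10⁻⁵))^(1/3)
  = 9.6 × 10⁷ m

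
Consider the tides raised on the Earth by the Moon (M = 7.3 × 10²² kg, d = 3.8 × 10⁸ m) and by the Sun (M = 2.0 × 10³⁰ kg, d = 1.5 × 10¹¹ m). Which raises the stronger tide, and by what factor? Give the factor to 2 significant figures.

The Moon, by a factor of ≈ 2.2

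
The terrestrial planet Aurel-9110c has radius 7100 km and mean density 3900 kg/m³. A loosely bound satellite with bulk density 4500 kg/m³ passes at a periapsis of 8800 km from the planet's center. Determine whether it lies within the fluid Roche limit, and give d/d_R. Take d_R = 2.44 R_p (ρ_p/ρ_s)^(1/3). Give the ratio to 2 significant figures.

d_R = 2.44 × (7100 km) × (3900/4500)^(1/3) = 16520 km
d/d_R = (8800) / (16520) = 0.53
Since d/d_R < 1, the body is inside the Roche limit.

inside; d/d_R ≈ 0.53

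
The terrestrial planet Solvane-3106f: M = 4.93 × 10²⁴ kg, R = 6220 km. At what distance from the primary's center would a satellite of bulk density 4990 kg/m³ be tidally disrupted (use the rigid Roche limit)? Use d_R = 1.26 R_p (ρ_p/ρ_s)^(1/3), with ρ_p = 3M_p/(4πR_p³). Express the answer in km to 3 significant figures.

7780 km

ρ_p = 3M_p/(4πR_p³) = 3 × (4.93 × 10²⁴) / (4π × (6.22 × 10⁶ m)³) = 4890 kg/m³
d_R = 1.26 × 6220 km × (4890/4990)^(1/3)
    = 7780 km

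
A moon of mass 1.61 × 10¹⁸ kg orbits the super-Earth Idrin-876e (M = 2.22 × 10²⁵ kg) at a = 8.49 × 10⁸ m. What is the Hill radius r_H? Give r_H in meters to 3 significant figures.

r_H ≈ a (m/3M)^(1/3)
    = (8.49 × 10⁸) × (1.61 × 10¹⁸ / (3 × 2.22 × 10²⁵))^(1/3)
    = 2.45 × 10⁶ m

2.45 × 10⁶ m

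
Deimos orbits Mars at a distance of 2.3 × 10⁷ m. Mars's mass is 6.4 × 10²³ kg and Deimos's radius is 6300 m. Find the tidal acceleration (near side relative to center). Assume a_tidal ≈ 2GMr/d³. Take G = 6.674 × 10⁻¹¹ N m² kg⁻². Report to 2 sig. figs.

Δg = 2GMr/d³
   = 2 × (6.674 × 10⁻¹¹) × (6.4 × 10²³) × (6300) / (2.3 × 10⁷)³
   = 4.4 × 10⁻⁵ m/s²

4.4 × 10⁻⁵ m/s²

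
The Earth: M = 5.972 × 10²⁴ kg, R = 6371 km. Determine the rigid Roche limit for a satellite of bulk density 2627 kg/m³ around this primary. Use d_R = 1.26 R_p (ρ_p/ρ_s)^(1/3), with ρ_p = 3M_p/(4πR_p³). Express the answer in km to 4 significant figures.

10280 km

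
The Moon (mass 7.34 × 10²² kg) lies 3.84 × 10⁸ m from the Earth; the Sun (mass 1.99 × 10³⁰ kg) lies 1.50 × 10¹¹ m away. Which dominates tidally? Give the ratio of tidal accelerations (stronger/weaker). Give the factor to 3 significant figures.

The tide-raising term goes as M/d³ (the gradient of a 1/d² field).
The Moon: (7.34 × 10²²) / (3.84 × 10⁸)³ = 1.296 × 10⁻³
The Sun: (1.99 × 10³⁰) / (1.50 × 10¹¹)³ = 5.896 × 10⁻⁴
Ratio (larger/smaller) = 2.20

The Moon, by a factor of ≈ 2.20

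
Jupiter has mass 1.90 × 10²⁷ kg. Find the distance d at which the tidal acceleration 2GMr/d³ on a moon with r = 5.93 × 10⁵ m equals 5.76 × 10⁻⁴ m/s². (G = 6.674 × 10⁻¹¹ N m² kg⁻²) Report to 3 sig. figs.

2GMr/d³ = a_tidal  ⇒  d = (2GMr / a_tidal)^(1/3)
d = (2 × 6.674×10⁻¹¹ × (1.90 × 10²⁷) × (5.93 × 10⁵) / (5.76 × 10⁻⁴))^(1/3)
  = 6.39 × 10⁸ m

6.39 × 10⁸ m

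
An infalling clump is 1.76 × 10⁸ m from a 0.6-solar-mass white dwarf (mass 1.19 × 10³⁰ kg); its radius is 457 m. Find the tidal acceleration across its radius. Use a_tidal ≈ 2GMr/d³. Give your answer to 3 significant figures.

1.33 × 10⁻² m/s²

Δg = 2GMr/d³
   = 2 × (6.674 × 10⁻¹¹) × (1.19 × 10³⁰) × (457) / (1.76 × 10⁸)³
   = 1.33 × 10⁻² m/s²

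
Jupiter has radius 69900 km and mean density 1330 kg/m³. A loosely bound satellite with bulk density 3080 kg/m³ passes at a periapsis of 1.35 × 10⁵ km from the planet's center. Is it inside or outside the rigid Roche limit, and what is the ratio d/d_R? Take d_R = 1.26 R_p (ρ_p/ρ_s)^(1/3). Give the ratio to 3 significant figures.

outside; d/d_R ≈ 2.03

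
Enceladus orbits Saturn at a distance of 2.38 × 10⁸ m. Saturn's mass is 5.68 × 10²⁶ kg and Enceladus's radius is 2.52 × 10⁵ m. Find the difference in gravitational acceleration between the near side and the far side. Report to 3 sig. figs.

Δa = 4GMr/d³
   = 4 × (6.674 × 10⁻¹¹) × (5.68 × 10²⁶) × (2.52 × 10⁵) / (2.38 × 10⁸)³
   = 2.83 × 10⁻³ m/s²

2.83 × 10⁻³ m/s²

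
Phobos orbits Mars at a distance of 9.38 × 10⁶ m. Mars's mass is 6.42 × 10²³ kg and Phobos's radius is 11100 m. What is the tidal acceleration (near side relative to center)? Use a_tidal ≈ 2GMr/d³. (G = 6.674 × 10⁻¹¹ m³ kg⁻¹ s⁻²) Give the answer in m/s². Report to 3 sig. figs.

Since r ≪ d, expand the inverse-square field across one radius to get the leading 2GMr/d³ term.
a_tidal = 2GMr/d³
        = 2 × (6.674 × 10⁻¹¹) × (6.42 × 10²³) × (11100) / (9.38 × 10⁶)³
        = 1.15 × 10⁻³ m/s²

1.15 × 10⁻³ m/s²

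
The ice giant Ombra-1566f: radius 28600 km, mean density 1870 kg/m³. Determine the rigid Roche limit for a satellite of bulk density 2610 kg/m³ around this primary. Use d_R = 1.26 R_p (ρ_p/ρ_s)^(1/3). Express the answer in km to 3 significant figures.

32200 km

d_R = 1.26 × 28600 km × (1870/2610)^(1/3)
    = 32200 km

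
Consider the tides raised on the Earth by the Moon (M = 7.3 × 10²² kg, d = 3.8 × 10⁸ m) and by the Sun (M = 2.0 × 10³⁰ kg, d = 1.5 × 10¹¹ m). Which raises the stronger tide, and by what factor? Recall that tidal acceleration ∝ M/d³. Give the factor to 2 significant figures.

Compare M/d³ for the two perturbers:
The Moon: (7.3 × 10²²) / (3.8 × 10⁸)³ = 1.330 × 10⁻³
The Sun: (2.0 × 10³⁰) / (1.5 × 10¹¹)³ = 5.926 × 10⁻⁴
Ratio (larger/smaller) = 2.2

The Moon, by a factor of ≈ 2.2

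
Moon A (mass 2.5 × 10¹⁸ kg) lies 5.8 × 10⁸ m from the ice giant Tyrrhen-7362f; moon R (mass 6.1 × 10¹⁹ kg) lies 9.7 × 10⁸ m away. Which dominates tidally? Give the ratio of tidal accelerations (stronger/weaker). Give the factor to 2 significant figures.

Moon R, by a factor of ≈ 5.2

The tide-raising term goes as M/d³ (the gradient of a 1/d² field).
Moon A: (2.5 × 10¹⁸) / (5.8 × 10⁸)³ = 1.281 × 10⁻⁸
Moon R: (6.1 × 10¹⁹) / (9.7 × 10⁸)³ = 6.684 × 10⁻⁸
Ratio (larger/smaller) = 5.2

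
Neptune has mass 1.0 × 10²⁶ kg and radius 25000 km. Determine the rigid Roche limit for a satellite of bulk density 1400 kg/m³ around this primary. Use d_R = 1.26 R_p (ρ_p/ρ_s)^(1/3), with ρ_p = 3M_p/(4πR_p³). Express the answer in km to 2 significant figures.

ρ_p = 3M_p/(4πR_p³) = 3 × (1.0 × 10²⁶) / (4π × (2.5 × 10⁷ m)³) = 1500 kg/m³
d_R = 1.26 × 25000 km × (1500/1400)^(1/3)
    = 32000 km

32000 km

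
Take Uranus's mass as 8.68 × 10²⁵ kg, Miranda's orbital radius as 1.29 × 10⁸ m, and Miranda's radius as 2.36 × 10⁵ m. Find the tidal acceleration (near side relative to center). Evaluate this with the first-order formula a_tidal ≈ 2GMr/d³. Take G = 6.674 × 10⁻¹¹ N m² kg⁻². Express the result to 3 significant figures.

1.27 × 10⁻³ m/s²

Δa = 2GMr/d³
   = 2 × (6.674 × 10⁻¹¹) × (8.68 × 10²⁵) × (2.36 × 10⁵) / (1.29 × 10⁸)³
   = 1.27 × 10⁻³ m/s²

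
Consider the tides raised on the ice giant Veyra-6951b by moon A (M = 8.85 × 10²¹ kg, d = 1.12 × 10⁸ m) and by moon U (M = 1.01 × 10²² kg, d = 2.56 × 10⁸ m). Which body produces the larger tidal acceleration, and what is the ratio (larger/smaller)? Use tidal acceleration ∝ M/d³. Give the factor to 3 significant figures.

Moon A, by a factor of ≈ 10.5

The tide-raising term goes as M/d³ (the gradient of a 1/d² field).
Moon A: (8.85 × 10²¹) / (1.12 × 10⁸)³ = 6.299 × 10⁻³
Moon U: (1.01 × 10²²) / (2.56 × 10⁸)³ = 6.020 × 10⁻⁴
Ratio (larger/smaller) = 10.5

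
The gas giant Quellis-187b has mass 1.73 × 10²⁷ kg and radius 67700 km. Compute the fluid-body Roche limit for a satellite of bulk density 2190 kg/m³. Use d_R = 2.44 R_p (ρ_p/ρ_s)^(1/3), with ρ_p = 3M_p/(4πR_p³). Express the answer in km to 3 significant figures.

1.40 × 10⁵ km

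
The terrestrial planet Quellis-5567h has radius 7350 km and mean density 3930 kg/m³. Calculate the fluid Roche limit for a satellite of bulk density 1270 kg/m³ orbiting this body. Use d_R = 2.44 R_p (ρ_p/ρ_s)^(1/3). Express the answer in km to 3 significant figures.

d_R = 2.44 × 7350 km × (3930/1270)^(1/3)
    = 26100 km

26100 km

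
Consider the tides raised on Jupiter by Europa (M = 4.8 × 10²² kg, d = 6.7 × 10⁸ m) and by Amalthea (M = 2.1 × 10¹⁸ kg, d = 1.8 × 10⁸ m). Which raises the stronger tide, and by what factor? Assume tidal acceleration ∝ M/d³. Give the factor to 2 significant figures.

Compare M/d³ for the two perturbers:
Europa: (4.8 × 10²²) / (6.7 × 10⁸)³ = 1.596 × 10⁻⁴
Amalthea: (2.1 × 10¹⁸) / (1.8 × 10⁸)³ = 3.601 × 10⁻⁷
Ratio (larger/smaller) = 440

Europa, by a factor of ≈ 440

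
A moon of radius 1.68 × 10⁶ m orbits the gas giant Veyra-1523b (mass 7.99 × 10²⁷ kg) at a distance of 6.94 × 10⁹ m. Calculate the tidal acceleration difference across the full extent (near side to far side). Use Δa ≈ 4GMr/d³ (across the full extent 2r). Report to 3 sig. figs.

Δg = 4GMr/d³
   = 4 × (6.674 × 10⁻¹¹) × (7.99 × 10²⁷) × (1.68 × 10⁶) / (6.94 × 10⁹)³
   = 1.07 × 10⁻⁵ m/s²

1.07 × 10⁻⁵ m/s²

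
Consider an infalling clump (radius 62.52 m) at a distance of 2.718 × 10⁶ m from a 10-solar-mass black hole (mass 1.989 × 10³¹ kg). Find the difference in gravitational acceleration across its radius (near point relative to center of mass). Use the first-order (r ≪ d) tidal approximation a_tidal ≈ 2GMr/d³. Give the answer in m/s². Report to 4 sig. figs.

Since r ≪ d, expand the inverse-square field across one radius to get the leading 2GMr/d³ term.
a_tidal = 2GMr/d³
        = 2 × (6.674 × 10⁻¹¹) × (1.989 × 10³¹) × (62.52) / (2.718 × 10⁶)³
        = 8.266 × 10³ m/s²

8.266 × 10³ m/s²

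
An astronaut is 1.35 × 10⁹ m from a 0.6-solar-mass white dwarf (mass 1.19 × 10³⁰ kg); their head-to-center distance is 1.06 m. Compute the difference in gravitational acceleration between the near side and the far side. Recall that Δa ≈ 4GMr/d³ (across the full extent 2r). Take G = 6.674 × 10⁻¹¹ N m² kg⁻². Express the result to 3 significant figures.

Δg = 4GMr/d³
   = 4 × (6.674 × 10⁻¹¹) × (1.19 × 10³⁰) × (1.06) / (1.35 × 10⁹)³
   = 1.37 × 10⁻⁷ m/s²

1.37 × 10⁻⁷ m/s²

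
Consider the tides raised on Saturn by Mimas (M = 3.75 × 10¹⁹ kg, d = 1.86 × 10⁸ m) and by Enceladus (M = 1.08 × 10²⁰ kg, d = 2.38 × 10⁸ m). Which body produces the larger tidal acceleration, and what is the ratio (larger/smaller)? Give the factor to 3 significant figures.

Tidal acceleration ∝ M/d³, so compare M/d³ for each.
Mimas: (3.75 × 10¹⁹) / (1.86 × 10⁸)³ = 5.828 × 10⁻⁶
Enceladus: (1.08 × 10²⁰) / (2.38 × 10⁸)³ = 8.011 × 10⁻⁶
Ratio (larger/smaller) = 1.37

Enceladus, by a factor of ≈ 1.37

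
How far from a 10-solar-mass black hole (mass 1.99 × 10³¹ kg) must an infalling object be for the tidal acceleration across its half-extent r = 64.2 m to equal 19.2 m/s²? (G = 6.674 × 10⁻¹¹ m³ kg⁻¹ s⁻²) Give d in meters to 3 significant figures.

2.07 × 10⁷ m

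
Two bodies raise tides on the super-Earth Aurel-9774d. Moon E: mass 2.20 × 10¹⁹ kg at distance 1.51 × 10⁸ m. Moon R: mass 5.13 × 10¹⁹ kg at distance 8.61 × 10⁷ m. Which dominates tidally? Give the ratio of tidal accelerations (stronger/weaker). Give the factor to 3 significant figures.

The tide-raising term goes as M/d³ (the gradient of a 1/d² field).
Moon E: (2.20 × 10¹⁹) / (1.51 × 10⁸)³ = 6.390 × 10⁻⁶
Moon R: (5.13 × 10¹⁹) / (8.61 × 10⁷)³ = 8.037 × 10⁻⁵
Ratio (larger/smaller) = 12.6

Moon R, by a factor of ≈ 12.6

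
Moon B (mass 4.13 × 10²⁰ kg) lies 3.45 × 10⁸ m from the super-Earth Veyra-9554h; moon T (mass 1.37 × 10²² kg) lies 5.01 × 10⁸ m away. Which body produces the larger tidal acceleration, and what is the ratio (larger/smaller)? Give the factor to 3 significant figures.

Moon T, by a factor of ≈ 10.8

Tidal acceleration ∝ M/d³, so compare M/d³ for each.
Moon B: (4.13 × 10²⁰) / (3.45 × 10⁸)³ = 1.006 × 10⁻⁵
Moon T: (1.37 × 10²²) / (5.01 × 10⁸)³ = 1.089 × 10⁻⁴
Ratio (larger/smaller) = 10.8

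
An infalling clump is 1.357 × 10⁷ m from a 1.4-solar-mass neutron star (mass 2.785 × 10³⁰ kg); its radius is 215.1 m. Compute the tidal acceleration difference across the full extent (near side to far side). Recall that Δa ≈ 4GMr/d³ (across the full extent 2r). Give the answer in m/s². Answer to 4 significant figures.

6.400 × 10¹ m/s²

Near-to-far spans 2r, so the tidal difference is twice the near-to-center value: 4GMr/d³.
Δa = 4GMr/d³
   = 4 × (6.674 × 10⁻¹¹) × (2.785 × 10³⁰) × (215.1) / (1.357 × 10⁷)³
   = 6.400 × 10¹ m/s²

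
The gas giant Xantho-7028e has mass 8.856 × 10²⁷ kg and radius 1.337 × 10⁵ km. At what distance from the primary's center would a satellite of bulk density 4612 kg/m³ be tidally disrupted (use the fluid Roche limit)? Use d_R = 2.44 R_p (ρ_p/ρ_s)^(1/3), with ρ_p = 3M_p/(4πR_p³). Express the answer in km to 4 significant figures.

1.881 × 10⁵ km

ρ_p = 3M_p/(4πR_p³) = 3 × (8.856 × 10²⁷) / (4π × (1.337 × 10⁸ m)³) = 884.6 kg/m³
d_R = 2.44 × 1.337 × 10⁵ km × (884.6/4612)^(1/3)
    = 1.881 × 10⁵ km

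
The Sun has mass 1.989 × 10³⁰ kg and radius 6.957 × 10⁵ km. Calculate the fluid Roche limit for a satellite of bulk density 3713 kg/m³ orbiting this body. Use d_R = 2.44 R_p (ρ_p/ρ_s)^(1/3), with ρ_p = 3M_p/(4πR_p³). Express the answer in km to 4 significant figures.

ρ_p = 3M_p/(4πR_p³) = 3 × (1.989 × 10³⁰) / (4π × (6.957 × 10⁸ m)³) = 1410 kg/m³
d_R = 2.44 × 6.957 × 10⁵ km × (1410/3713)^(1/3)
    = 1.229 × 10⁶ km

1.229 × 10⁶ km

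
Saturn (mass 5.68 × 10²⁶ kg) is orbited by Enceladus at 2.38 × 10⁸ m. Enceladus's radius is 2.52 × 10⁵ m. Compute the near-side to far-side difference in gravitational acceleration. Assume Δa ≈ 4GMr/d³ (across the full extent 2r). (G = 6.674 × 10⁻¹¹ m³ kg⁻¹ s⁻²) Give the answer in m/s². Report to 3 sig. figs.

2.83 × 10⁻³ m/s²

Δg = 4GMr/d³
   = 4 × (6.674 × 10⁻¹¹) × (5.68 × 10²⁶) × (2.52 × 10⁵) / (2.38 × 10⁸)³
   = 2.83 × 10⁻³ m/s²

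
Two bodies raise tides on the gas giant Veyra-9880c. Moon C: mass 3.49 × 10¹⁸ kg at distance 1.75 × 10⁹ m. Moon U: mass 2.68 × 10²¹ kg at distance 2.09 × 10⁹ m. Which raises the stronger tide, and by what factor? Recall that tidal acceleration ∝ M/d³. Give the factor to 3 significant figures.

Moon U, by a factor of ≈ 451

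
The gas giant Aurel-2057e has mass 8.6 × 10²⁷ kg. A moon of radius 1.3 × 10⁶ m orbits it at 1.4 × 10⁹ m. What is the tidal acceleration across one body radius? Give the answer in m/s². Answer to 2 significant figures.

5.4 × 10⁻⁴ m/s²

Differencing GM/(d−r)² and GM/d² to first order in r/d gives 2GMr/d³.
Δg = 2GMr/d³
   = 2 × (6.674 × 10⁻¹¹) × (8.6 × 10²⁷) × (1.3 × 10⁶) / (1.4 × 10⁹)³
   = 5.4 × 10⁻⁴ m/s²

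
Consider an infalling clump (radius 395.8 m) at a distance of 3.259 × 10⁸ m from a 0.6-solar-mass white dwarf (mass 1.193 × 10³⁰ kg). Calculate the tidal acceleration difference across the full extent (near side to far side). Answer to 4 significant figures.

Δg = 4GMr/d³
   = 4 × (6.674 × 10⁻¹¹) × (1.193 × 10³⁰) × (395.8) / (3.259 × 10⁸)³
   = 3.642 × 10⁻³ m/s²

3.642 × 10⁻³ m/s²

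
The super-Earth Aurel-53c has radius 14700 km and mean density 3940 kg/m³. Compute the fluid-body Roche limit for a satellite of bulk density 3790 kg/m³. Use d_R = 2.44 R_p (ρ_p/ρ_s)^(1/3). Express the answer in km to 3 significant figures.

36300 km

d_R = 2.44 × 14700 km × (3940/3790)^(1/3)
    = 36300 km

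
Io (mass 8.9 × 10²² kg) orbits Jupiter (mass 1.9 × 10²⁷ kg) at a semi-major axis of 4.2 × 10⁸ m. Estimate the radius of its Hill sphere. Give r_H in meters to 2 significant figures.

r_H ≈ a (m/3M)^(1/3)
    = (4.2 × 10⁸) × (8.9 × 10²² / (3 × 1.9 × 10²⁷))^(1/3)
    = 1.0 × 10⁷ m

1.0 × 10⁷ m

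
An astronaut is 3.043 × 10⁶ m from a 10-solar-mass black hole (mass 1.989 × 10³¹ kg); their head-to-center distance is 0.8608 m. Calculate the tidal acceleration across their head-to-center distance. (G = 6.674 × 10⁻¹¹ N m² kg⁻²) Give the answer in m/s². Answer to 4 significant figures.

8.110 × 10¹ m/s²

Δa = 2GMr/d³
   = 2 × (6.674 × 10⁻¹¹) × (1.989 × 10³¹) × (0.8608) / (3.043 × 10⁶)³
   = 8.110 × 10¹ m/s²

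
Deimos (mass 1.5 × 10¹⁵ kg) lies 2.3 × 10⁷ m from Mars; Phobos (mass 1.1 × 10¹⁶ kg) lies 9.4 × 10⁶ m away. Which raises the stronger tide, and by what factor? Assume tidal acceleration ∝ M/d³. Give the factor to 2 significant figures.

The tide-raising term goes as M/d³ (the gradient of a 1/d² field).
Deimos: (1.5 × 10¹⁵) / (2.3 × 10⁷)³ = 1.233 × 10⁻⁷
Phobos: (1.1 × 10¹⁶) / (9.4 × 10⁶)³ = 1.324 × 10⁻⁵
Ratio (larger/smaller) = 110

Phobos, by a factor of ≈ 110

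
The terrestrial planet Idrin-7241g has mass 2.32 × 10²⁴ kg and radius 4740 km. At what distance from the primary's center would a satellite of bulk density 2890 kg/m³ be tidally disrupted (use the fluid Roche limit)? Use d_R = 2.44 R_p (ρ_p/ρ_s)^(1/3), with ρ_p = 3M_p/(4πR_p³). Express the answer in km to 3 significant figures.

ρ_p = 3M_p/(4πR_p³) = 3 × (2.32 × 10²⁴) / (4π × (4.74 × 10⁶ m)³) = 5200 kg/m³
d_R = 2.44 × 4740 km × (5200/2890)^(1/3)
    = 14100 km

14100 km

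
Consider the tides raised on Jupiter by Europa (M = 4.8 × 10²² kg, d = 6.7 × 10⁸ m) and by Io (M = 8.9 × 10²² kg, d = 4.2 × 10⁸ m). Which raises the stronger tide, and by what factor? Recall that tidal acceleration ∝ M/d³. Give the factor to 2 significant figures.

Compare M/d³ for the two perturbers:
Europa: (4.8 × 10²²) / (6.7 × 10⁸)³ = 1.596 × 10⁻⁴
Io: (8.9 × 10²²) / (4.2 × 10⁸)³ = 1.201 × 10⁻³
Ratio (larger/smaller) = 7.5

Io, by a factor of ≈ 7.5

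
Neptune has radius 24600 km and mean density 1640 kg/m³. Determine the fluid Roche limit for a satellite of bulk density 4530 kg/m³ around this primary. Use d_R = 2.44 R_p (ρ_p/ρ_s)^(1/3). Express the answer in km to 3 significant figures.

d_R = 2.44 × 24600 km × (1640/4530)^(1/3)
    = 42800 km

42800 km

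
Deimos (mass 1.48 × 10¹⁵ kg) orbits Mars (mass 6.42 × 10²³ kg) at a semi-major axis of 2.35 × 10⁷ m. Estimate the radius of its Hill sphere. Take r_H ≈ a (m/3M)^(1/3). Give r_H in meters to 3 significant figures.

2.15 × 10⁴ m

r_H ≈ a (m/3M)^(1/3)
    = (2.35 × 10⁷) × (1.48 × 10¹⁵ / (3 × 6.42 × 10²³))^(1/3)
    = 2.15 × 10⁴ m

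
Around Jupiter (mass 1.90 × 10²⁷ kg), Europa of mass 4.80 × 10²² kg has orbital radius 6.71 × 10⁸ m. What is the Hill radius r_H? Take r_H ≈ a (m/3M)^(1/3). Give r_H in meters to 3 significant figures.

r_H ≈ a (m/3M)^(1/3)
    = (6.71 × 10⁸) × (4.80 × 10²² / (3 × 1.90 × 10²⁷))^(1/3)
    = 1.37 × 10⁷ m

1.37 × 10⁷ m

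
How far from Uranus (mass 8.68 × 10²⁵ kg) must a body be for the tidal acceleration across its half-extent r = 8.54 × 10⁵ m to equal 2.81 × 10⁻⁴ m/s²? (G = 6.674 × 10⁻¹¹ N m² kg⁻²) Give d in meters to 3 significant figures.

3.28 × 10⁸ m

2GMr/d³ = a_tidal  ⇒  d = (2GMr / a_tidal)^(1/3)
d = (2 × 6.674×10⁻¹¹ × (8.68 × 10²⁵) × (8.54 × 10⁵) / (2.81 × 10⁻⁴))^(1/3)
  = 3.28 × 10⁸ m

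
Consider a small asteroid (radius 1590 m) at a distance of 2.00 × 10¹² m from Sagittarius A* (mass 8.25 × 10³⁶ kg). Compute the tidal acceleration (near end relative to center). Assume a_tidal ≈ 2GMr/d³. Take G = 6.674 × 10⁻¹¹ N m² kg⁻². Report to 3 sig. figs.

2.19 × 10⁻⁷ m/s²

Since r ≪ d, expand the inverse-square field across one radius to get the leading 2GMr/d³ term.
Δg = 2GMr/d³
   = 2 × (6.674 × 10⁻¹¹) × (8.25 × 10³⁶) × (1590) / (2.00 × 10¹²)³
   = 2.19 × 10⁻⁷ m/s²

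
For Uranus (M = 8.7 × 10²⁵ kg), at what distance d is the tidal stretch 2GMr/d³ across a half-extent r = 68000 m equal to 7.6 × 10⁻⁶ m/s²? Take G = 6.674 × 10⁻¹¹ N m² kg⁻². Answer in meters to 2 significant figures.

4.7 × 10⁸ m

2GMr/d³ = a_tidal  ⇒  d = (2GMr / a_tidal)^(1/3)
d = (2 × 6.674×10⁻¹¹ × (8.7 × 10²⁵) × (68000) / (7.6 × 10⁻⁶))^(1/3)
  = 4.7 × 10⁸ m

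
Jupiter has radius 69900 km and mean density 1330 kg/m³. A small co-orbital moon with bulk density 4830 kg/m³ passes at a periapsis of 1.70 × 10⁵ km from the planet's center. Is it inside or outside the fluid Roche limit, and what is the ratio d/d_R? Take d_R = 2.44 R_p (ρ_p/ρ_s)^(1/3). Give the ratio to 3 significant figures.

outside; d/d_R ≈ 1.53

d_R = 2.44 × (69900 km) × (1330/4830)^(1/3) = 1.110 × 10⁵ km
d/d_R = (1.70 × 10⁵) / (1.110 × 10⁵) = 1.53
Since d/d_R > 1, the body is outside the Roche limit.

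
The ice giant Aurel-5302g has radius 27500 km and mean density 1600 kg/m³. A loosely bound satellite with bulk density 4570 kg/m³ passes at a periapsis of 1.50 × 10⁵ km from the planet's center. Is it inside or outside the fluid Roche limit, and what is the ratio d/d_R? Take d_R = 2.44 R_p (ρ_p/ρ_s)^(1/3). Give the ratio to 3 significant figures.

d_R = 2.44 × (27500 km) × (1600/4570)^(1/3) = 47290 km
d/d_R = (1.50 × 10⁵) / (47290) = 3.17
Since d/d_R > 1, the body is outside the Roche limit.

outside; d/d_R ≈ 3.17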